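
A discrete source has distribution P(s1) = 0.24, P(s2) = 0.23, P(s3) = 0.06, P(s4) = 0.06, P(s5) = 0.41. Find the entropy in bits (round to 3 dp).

H = −Σ pᵢ log₂ pᵢ.
−0.24·log₂(0.24) = 0.4941
−0.23·log₂(0.23) = 0.4877
−0.06·log₂(0.06) = 0.2435
−0.06·log₂(0.06) = 0.2435
−0.41·log₂(0.41) = 0.5274
Sum ≈ 1.9963 → 1.996 bits.

1.996 bits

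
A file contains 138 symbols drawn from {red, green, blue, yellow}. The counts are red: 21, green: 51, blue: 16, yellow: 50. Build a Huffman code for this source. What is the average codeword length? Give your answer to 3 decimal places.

1.899 bits/symbol

Probabilities are the counts divided by 138.
Repeatedly combine the two least-probable nodes; the expected code length is the sum of the merged weights.
merge 8/69 + 7/46 → 37/138
merge 37/138 + 25/69 → 29/46
merge 17/46 + 29/46 → 1
L = 37/138 + 29/46 + 1 = 131/69 ≈ 1.899 bits/symbol.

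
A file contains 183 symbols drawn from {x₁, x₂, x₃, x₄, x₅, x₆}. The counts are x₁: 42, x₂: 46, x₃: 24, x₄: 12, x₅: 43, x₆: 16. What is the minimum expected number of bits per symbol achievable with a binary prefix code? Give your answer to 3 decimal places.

Probabilities are the counts divided by 183.
Repeatedly combine the two least-probable nodes; the expected code length is the sum of the merged weights.
merge 4/61 + 16/183 → 28/183
merge 8/61 + 28/183 → 52/183
merge 14/61 + 43/183 → 85/183
merge 46/183 + 52/183 → 98/183
merge 85/183 + 98/183 → 1
L = 28/183 + 52/183 + 85/183 + 98/183 + 1 = 446/183 ≈ 2.437 bits/symbol.

2.437 bits/symbol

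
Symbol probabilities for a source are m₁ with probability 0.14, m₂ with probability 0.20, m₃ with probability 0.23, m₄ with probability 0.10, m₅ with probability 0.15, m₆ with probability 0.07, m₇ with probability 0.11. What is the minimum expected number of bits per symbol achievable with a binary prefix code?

Repeatedly combine the two least-probable nodes; the expected code length is the sum of the merged weights.
merge 7/100 + 1/10 → 17/100
merge 11/100 + 7/50 → 1/4
merge 3/20 + 17/100 → 8/25
merge 1/5 + 23/100 → 43/100
merge 1/4 + 8/25 → 57/100
merge 43/100 + 57/100 → 1
L = 17/100 + 1/4 + 8/25 + 43/100 + 57/100 + 1 = 137/50 = 2.74 bits/symbol.

2.74 bits/symbol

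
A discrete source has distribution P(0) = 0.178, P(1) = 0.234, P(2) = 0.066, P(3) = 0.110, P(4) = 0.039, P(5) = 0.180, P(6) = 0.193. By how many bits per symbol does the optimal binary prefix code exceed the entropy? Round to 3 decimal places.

0.049 bits

Entropy H = −Σ p log₂ p ≈ 2.6286 bits.
Huffman merges: 39/1000+33/500→21/200; 21/200+11/100→43/200; 89/500+9/50→179/500; 193/1000+43/200→51/125; 117/500+179/500→74/125; 51/125+74/125→1. L = 1339/500 ≈ 2.6780.
L − H = 2.6780 − 2.6286 = 0.049 bits.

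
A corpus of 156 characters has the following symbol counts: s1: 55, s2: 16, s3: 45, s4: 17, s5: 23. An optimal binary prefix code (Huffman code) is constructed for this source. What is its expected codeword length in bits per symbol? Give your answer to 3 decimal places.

2.212 bits/symbol

Probabilities are the counts divided by 156.
Repeatedly combine the two least-probable nodes; the expected code length is the sum of the merged weights.
merge 4/39 + 17/156 → 11/52
merge 23/156 + 11/52 → 14/39
merge 15/52 + 55/156 → 25/39
merge 14/39 + 25/39 → 1
L = 11/52 + 14/39 + 25/39 + 1 = 115/52 ≈ 2.212 bits/symbol.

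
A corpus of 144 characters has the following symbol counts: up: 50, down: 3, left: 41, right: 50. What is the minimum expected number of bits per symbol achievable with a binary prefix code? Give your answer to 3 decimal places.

Probabilities are the counts divided by 144.
Repeatedly combine the two least-probable nodes; the expected code length is the sum of the merged weights.
merge 1/48 + 41/144 → 11/36
merge 11/36 + 25/72 → 47/72
merge 25/72 + 47/72 → 1
L = 11/36 + 47/72 + 1 = 47/24 ≈ 1.958 bits/symbol.

1.958 bits/symbol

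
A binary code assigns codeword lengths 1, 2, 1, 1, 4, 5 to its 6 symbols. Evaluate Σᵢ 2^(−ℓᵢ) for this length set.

With common denominator 2^5 = 32: Σ 2^(−ℓᵢ) = 16/32 + 8/32 + 16/32 + 16/32 + 2/32 + 1/32 = 59/32 = 1.84375.

1.84375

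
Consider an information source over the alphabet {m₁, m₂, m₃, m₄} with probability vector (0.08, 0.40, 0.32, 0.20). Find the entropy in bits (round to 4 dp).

1.8107 bits

H = −Σ pᵢ log₂ pᵢ.
−0.08·log₂(0.08) = 0.2915
−0.40·log₂(0.40) = 0.5288
−0.32·log₂(0.32) = 0.5260
−0.20·log₂(0.20) = 0.4644
Sum ≈ 1.8107 → 1.8107 bits.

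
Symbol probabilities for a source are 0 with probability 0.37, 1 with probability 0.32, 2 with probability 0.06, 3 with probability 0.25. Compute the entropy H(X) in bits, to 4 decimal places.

1.8003 bits

H = −Σ pᵢ log₂ pᵢ.
−0.37·log₂(0.37) = 0.5307
−0.32·log₂(0.32) = 0.5260
−0.06·log₂(0.06) = 0.2435
−0.25·log₂(0.25) = 0.5000
Sum ≈ 1.8003 → 1.8003 bits.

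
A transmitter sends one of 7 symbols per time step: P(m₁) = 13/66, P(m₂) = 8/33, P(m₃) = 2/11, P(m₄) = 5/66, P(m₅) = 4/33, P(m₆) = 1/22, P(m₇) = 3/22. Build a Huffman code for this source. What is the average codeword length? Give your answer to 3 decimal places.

Repeatedly combine the two least-probable nodes; the expected code length is the sum of the merged weights.
merge 1/22 + 5/66 → 4/33
merge 4/33 + 4/33 → 8/33
merge 3/22 + 2/11 → 7/22
merge 13/66 + 8/33 → 29/66
merge 8/33 + 7/22 → 37/66
merge 29/66 + 37/66 → 1
L = 4/33 + 8/33 + 7/22 + 29/66 + 37/66 + 1 = 59/22 ≈ 2.682 bits/symbol.

2.682 bits/symbol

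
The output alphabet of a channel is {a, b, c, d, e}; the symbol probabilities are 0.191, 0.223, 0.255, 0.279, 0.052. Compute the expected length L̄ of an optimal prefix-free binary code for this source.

Repeatedly combine the two least-probable nodes; the expected code length is the sum of the merged weights.
merge 13/250 + 191/1000 → 243/1000
merge 223/1000 + 243/1000 → 233/500
merge 51/200 + 279/1000 → 267/500
merge 233/500 + 267/500 → 1
L = 243/1000 + 233/500 + 267/500 + 1 = 2243/1000 = 2.243 bits/symbol.

2.243 bits/symbol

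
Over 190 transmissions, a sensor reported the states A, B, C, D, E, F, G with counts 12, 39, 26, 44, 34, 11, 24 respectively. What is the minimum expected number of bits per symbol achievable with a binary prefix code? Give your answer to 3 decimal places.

2.684 bits/symbol

Probabilities are the counts divided by 190.
Repeatedly combine the two least-probable nodes; the expected code length is the sum of the merged weights.
merge 11/190 + 6/95 → 23/190
merge 23/190 + 12/95 → 47/190
merge 13/95 + 17/95 → 6/19
merge 39/190 + 22/95 → 83/190
merge 47/190 + 6/19 → 107/190
merge 83/190 + 107/190 → 1
L = 23/190 + 47/190 + 6/19 + 83/190 + 107/190 + 1 = 51/19 ≈ 2.684 bits/symbol.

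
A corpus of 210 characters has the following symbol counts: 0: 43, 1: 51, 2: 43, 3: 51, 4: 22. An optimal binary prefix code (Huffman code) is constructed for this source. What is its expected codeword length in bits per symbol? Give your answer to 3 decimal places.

2.310 bits/symbol

Probabilities are the counts divided by 210.
Repeatedly combine the two least-probable nodes; the expected code length is the sum of the merged weights.
merge 11/105 + 43/210 → 13/42
merge 43/210 + 17/70 → 47/105
merge 17/70 + 13/42 → 58/105
merge 47/105 + 58/105 → 1
L = 13/42 + 47/105 + 58/105 + 1 = 97/42 ≈ 2.310 bits/symbol.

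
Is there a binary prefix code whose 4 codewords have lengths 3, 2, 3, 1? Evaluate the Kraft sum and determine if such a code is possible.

1; yes

With common denominator 2^3 = 8: Σ 2^(−ℓᵢ) = 1/8 + 2/8 + 1/8 + 4/8 = 8/8 = 1.
Kraft's inequality requires Σ ≤ 1; here Σ = 1 ≤ 1, so such a prefix code exists.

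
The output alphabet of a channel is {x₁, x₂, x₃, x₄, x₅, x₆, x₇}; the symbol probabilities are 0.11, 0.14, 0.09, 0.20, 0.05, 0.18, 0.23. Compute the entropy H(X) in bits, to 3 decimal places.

2.674 bits

H = −Σ pᵢ log₂ pᵢ.
−0.11·log₂(0.11) = 0.3503
−0.14·log₂(0.14) = 0.3971
−0.09·log₂(0.09) = 0.3127
−0.20·log₂(0.20) = 0.4644
−0.05·log₂(0.05) = 0.2161
−0.18·log₂(0.18) = 0.4453
−0.23·log₂(0.23) = 0.4877
Sum ≈ 2.6735 → 2.674 bits.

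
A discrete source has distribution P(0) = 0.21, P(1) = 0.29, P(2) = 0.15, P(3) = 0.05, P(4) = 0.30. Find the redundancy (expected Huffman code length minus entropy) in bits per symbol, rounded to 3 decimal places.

0.062 bits

Entropy H = −Σ p log₂ p ≈ 2.1385 bits.
Huffman merges: 1/20+3/20→1/5; 1/5+21/100→41/100; 29/100+3/10→59/100; 41/100+59/100→1. L = 11/5 ≈ 2.2000.
L − H = 2.2000 − 2.1385 = 0.062 bits.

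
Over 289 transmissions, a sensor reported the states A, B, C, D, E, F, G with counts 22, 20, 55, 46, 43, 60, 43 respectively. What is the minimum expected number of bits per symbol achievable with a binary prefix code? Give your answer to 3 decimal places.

Probabilities are the counts divided by 289.
Repeatedly combine the two least-probable nodes; the expected code length is the sum of the merged weights.
merge 20/289 + 22/289 → 42/289
merge 42/289 + 43/289 → 5/17
merge 43/289 + 46/289 → 89/289
merge 55/289 + 60/289 → 115/289
merge 5/17 + 89/289 → 174/289
merge 115/289 + 174/289 → 1
L = 42/289 + 5/17 + 89/289 + 115/289 + 174/289 + 1 = 794/289 ≈ 2.747 bits/symbol.

2.747 bits/symbol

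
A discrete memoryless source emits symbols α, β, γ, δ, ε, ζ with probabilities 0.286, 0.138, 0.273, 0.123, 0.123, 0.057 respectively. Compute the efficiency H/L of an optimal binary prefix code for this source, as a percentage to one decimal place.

Entropy H = −Σ p log₂ p ≈ 2.4014 bits.
Huffman merges: 57/1000+123/1000→9/50; 123/1000+69/500→261/1000; 9/50+261/1000→441/1000; 273/1000+143/500→559/1000; 441/1000+559/1000→1. L = 2441/1000 ≈ 2.4410.
Efficiency = H/L = 2.4014/2.4410 = 98.4%.

98.4%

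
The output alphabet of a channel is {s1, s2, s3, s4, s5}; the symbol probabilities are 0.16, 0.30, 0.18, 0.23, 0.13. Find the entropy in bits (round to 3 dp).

2.260 bits

H = −Σ pᵢ log₂ pᵢ.
−0.16·log₂(0.16) = 0.4230
−0.30·log₂(0.30) = 0.5211
−0.18·log₂(0.18) = 0.4453
−0.23·log₂(0.23) = 0.4877
−0.13·log₂(0.13) = 0.3826
Sum ≈ 2.2597 → 2.260 bits.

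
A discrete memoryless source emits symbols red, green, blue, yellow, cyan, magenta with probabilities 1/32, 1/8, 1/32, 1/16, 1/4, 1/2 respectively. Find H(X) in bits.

Each probability is a power of 1/2, so log₂(1/p) is an integer.
H = Σ p·log₂(1/p) = 1/32·5 + 1/8·3 + 1/32·5 + 1/16·4 + 1/4·2 + 1/2·1 = 1.9375 bits.

1.9375 bits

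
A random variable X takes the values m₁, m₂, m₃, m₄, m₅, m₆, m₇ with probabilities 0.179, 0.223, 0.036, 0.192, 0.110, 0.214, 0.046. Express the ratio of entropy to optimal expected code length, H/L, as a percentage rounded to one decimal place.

97.8%

Entropy H = −Σ p log₂ p ≈ 2.5874 bits.
Huffman merges: 9/250+23/500→41/500; 41/500+11/100→24/125; 179/1000+24/125→371/1000; 24/125+107/500→203/500; 223/1000+371/1000→297/500; 203/500+297/500→1. L = 529/200 ≈ 2.6450.
Efficiency = H/L = 2.5874/2.6450 = 97.8%.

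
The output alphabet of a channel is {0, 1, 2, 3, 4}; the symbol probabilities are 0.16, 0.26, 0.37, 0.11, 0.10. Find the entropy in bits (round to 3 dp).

H = −Σ pᵢ log₂ pᵢ.
−0.16·log₂(0.16) = 0.4230
−0.26·log₂(0.26) = 0.5053
−0.37·log₂(0.37) = 0.5307
−0.11·log₂(0.11) = 0.3503
−0.10·log₂(0.10) = 0.3322
Sum ≈ 2.1415 → 2.142 bits.

2.142 bits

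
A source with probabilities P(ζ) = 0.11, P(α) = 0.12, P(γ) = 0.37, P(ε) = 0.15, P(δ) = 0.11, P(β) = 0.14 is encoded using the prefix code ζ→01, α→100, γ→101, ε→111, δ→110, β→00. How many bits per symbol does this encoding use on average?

2.75 bits/symbol

L̄ = Σ pᵢ·ℓᵢ = 0.11·2 + 0.12·3 + 0.37·3 + 0.15·3 + 0.11·3 + 0.14·2 = 2.75 bits/symbol.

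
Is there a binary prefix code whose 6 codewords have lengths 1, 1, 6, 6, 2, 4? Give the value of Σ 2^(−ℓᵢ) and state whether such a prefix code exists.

1.34375; no

With common denominator 2^6 = 64: Σ 2^(−ℓᵢ) = 32/64 + 32/64 + 1/64 + 1/64 + 16/64 + 4/64 = 86/64 = 1.34375.
Kraft's inequality requires Σ ≤ 1; here Σ = 1.34375 > 1, so no such prefix code exists.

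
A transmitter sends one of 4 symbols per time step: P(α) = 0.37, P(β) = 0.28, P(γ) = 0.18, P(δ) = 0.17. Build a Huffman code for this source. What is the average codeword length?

1.98 bits/symbol

Repeatedly combine the two least-probable nodes; the expected code length is the sum of the merged weights.
merge 17/100 + 9/50 → 7/20
merge 7/25 + 7/20 → 63/100
merge 37/100 + 63/100 → 1
L = 7/20 + 63/100 + 1 = 99/50 = 1.98 bits/symbol.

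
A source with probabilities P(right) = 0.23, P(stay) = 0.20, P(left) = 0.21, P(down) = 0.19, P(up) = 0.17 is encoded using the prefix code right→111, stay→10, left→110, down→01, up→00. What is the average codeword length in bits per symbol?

L̄ = Σ pᵢ·ℓᵢ = 0.23·3 + 0.20·2 + 0.21·3 + 0.19·2 + 0.17·2 = 2.44 bits/symbol.

2.44 bits/symbol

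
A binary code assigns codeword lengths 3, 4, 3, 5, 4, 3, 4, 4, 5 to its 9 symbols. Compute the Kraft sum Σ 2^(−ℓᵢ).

0.6875

With common denominator 2^5 = 32: Σ 2^(−ℓᵢ) = 4/32 + 2/32 + 4/32 + 1/32 + 2/32 + 4/32 + 2/32 + 2/32 + 1/32 = 22/32 = 0.6875.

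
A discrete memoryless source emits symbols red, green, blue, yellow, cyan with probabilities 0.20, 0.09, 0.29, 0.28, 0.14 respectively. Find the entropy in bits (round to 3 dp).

2.206 bits

H = −Σ pᵢ log₂ pᵢ.
−0.20·log₂(0.20) = 0.4644
−0.09·log₂(0.09) = 0.3127
−0.29·log₂(0.29) = 0.5179
−0.28·log₂(0.28) = 0.5142
−0.14·log₂(0.14) = 0.3971
Sum ≈ 2.2063 → 2.206 bits.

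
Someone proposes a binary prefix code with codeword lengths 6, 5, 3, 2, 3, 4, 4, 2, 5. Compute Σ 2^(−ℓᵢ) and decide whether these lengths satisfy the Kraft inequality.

With common denominator 2^6 = 64: Σ 2^(−ℓᵢ) = 1/64 + 2/64 + 8/64 + 16/64 + 8/64 + 4/64 + 4/64 + 16/64 + 2/64 = 61/64 = 0.953125.
Kraft's inequality requires Σ ≤ 1; here Σ = 0.953125 ≤ 1, so such a prefix code exists.

0.953125; yes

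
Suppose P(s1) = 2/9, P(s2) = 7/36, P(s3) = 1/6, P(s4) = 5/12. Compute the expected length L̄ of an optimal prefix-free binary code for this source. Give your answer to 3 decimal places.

1.944 bits/symbol

Repeatedly combine the two least-probable nodes; the expected code length is the sum of the merged weights.
merge 1/6 + 7/36 → 13/36
merge 2/9 + 13/36 → 7/12
merge 5/12 + 7/12 → 1
L = 13/36 + 7/12 + 1 = 35/18 ≈ 1.944 bits/symbol.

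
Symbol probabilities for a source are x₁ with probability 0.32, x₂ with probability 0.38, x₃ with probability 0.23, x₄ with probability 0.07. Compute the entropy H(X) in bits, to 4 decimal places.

H = −Σ pᵢ log₂ pᵢ.
−0.32·log₂(0.32) = 0.5260
−0.38·log₂(0.38) = 0.5305
−0.23·log₂(0.23) = 0.4877
−0.07·log₂(0.07) = 0.2686
Sum ≈ 1.8127 → 1.8127 bits.

1.8127 bits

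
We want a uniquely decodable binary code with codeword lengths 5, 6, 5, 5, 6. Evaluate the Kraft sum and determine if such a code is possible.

With common denominator 2^6 = 64: Σ 2^(−ℓᵢ) = 2/64 + 1/64 + 2/64 + 2/64 + 1/64 = 8/64 = 0.125.
Kraft's inequality requires Σ ≤ 1; here Σ = 0.125 ≤ 1, so such a prefix code exists.

0.125; yes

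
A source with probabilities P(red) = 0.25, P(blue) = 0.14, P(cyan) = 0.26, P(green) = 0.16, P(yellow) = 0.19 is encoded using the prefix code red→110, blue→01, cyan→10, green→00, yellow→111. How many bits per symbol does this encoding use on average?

2.44 bits/symbol

L̄ = Σ pᵢ·ℓᵢ = 0.25·3 + 0.14·2 + 0.26·2 + 0.16·2 + 0.19·3 = 2.44 bits/symbol.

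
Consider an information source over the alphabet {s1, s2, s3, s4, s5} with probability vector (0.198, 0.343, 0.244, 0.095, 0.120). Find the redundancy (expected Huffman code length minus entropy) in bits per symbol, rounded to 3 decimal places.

0.037 bits

Entropy H = −Σ p log₂ p ≈ 2.1783 bits.
Huffman merges: 19/200+3/25→43/200; 99/500+43/200→413/1000; 61/250+343/1000→587/1000; 413/1000+587/1000→1. L = 443/200 ≈ 2.2150.
L − H = 2.2150 − 2.1783 = 0.037 bits.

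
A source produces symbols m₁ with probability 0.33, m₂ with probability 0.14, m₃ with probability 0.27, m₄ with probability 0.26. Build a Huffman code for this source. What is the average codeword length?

Repeatedly combine the two least-probable nodes; the expected code length is the sum of the merged weights.
merge 7/50 + 13/50 → 2/5
merge 27/100 + 33/100 → 3/5
merge 2/5 + 3/5 → 1
L = 2/5 + 3/5 + 1 = 2 bits/symbol.

2 bits/symbol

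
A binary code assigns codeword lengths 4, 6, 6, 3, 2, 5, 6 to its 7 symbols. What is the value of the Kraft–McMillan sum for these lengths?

0.515625

With common denominator 2^6 = 64: Σ 2^(−ℓᵢ) = 4/64 + 1/64 + 1/64 + 8/64 + 16/64 + 2/64 + 1/64 = 33/64 = 0.515625.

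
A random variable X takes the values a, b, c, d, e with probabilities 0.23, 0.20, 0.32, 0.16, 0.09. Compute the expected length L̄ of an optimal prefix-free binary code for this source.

2.25 bits/symbol

Repeatedly combine the two least-probable nodes; the expected code length is the sum of the merged weights.
merge 9/100 + 4/25 → 1/4
merge 1/5 + 23/100 → 43/100
merge 1/4 + 8/25 → 57/100
merge 43/100 + 57/100 → 1
L = 1/4 + 43/100 + 57/100 + 1 = 9/4 = 2.25 bits/symbol.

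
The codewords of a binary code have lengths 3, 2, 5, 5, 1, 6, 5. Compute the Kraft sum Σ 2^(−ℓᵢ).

With common denominator 2^6 = 64: Σ 2^(−ℓᵢ) = 8/64 + 16/64 + 2/64 + 2/64 + 32/64 + 1/64 + 2/64 = 63/64 = 0.984375.

0.984375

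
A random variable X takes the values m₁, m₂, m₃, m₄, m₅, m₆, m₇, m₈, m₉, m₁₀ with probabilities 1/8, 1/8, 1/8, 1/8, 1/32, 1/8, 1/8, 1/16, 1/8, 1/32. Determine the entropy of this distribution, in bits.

Each probability is a power of 1/2, so log₂(1/p) is an integer.
H = Σ p·log₂(1/p) = 1/8·3 + 1/8·3 + 1/8·3 + 1/8·3 + 1/32·5 + 1/8·3 + 1/8·3 + 1/16·4 + 1/8·3 + 1/32·5 = 3.1875 bits.

3.1875 bits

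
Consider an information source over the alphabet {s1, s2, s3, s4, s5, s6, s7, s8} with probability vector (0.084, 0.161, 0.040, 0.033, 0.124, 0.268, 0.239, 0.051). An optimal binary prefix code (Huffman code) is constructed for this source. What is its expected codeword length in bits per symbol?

2.69 bits/symbol

Repeatedly combine the two least-probable nodes; the expected code length is the sum of the merged weights.
merge 33/1000 + 1/25 → 73/1000
merge 51/1000 + 73/1000 → 31/250
merge 21/250 + 31/250 → 26/125
merge 31/250 + 161/1000 → 57/200
merge 26/125 + 239/1000 → 447/1000
merge 67/250 + 57/200 → 553/1000
merge 447/1000 + 553/1000 → 1
L = 73/1000 + 31/250 + 26/125 + 57/200 + 447/1000 + 553/1000 + 1 = 269/100 = 2.69 bits/symbol.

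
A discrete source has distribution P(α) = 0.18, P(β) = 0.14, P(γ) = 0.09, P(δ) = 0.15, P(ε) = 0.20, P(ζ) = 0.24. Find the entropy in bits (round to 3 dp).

H = −Σ pᵢ log₂ pᵢ.
−0.18·log₂(0.18) = 0.4453
−0.14·log₂(0.14) = 0.3971
−0.09·log₂(0.09) = 0.3127
−0.15·log₂(0.15) = 0.4105
−0.20·log₂(0.20) = 0.4644
−0.24·log₂(0.24) = 0.4941
Sum ≈ 2.5241 → 2.524 bits.

2.524 bits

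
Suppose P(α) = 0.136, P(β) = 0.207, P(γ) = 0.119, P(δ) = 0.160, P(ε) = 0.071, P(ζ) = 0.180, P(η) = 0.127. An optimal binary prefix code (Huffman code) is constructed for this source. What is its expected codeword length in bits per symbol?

2.793 bits/symbol

Repeatedly combine the two least-probable nodes; the expected code length is the sum of the merged weights.
merge 71/1000 + 119/1000 → 19/100
merge 127/1000 + 17/125 → 263/1000
merge 4/25 + 9/50 → 17/50
merge 19/100 + 207/1000 → 397/1000
merge 263/1000 + 17/50 → 603/1000
merge 397/1000 + 603/1000 → 1
L = 19/100 + 263/1000 + 17/50 + 397/1000 + 603/1000 + 1 = 2793/1000 = 2.793 bits/symbol.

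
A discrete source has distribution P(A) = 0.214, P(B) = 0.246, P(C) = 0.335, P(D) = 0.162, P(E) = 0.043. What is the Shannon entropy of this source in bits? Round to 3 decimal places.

2.123 bits

H = −Σ pᵢ log₂ pᵢ.
−0.214·log₂(0.214) = 0.4760
−0.246·log₂(0.246) = 0.4977
−0.335·log₂(0.335) = 0.5286
−0.162·log₂(0.162) = 0.4254
−0.043·log₂(0.043) = 0.1952
Sum ≈ 2.1229 → 2.123 bits.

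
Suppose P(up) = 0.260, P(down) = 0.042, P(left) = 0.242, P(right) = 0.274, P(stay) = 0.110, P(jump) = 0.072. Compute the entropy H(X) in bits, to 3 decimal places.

H = −Σ pᵢ log₂ pᵢ.
−0.260·log₂(0.260) = 0.5053
−0.042·log₂(0.042) = 0.1921
−0.242·log₂(0.242) = 0.4954
−0.274·log₂(0.274) = 0.5118
−0.110·log₂(0.110) = 0.3503
−0.072·log₂(0.072) = 0.2733
Sum ≈ 2.3281 → 2.328 bits.

2.328 bits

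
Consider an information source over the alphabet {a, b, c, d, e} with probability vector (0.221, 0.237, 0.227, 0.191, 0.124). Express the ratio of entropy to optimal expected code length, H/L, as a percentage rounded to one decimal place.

Entropy H = −Σ p log₂ p ≈ 2.2888 bits.
Huffman merges: 31/250+191/1000→63/200; 221/1000+227/1000→56/125; 237/1000+63/200→69/125; 56/125+69/125→1. L = 463/200 ≈ 2.3150.
Efficiency = H/L = 2.2888/2.3150 = 98.9%.

98.9%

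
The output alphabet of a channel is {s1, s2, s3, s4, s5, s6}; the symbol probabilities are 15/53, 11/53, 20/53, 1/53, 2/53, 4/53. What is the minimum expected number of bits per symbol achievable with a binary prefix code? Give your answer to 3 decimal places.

2.151 bits/symbol

Repeatedly combine the two least-probable nodes; the expected code length is the sum of the merged weights.
merge 1/53 + 2/53 → 3/53
merge 3/53 + 4/53 → 7/53
merge 7/53 + 11/53 → 18/53
merge 15/53 + 18/53 → 33/53
merge 20/53 + 33/53 → 1
L = 3/53 + 7/53 + 18/53 + 33/53 + 1 = 114/53 ≈ 2.151 bits/symbol.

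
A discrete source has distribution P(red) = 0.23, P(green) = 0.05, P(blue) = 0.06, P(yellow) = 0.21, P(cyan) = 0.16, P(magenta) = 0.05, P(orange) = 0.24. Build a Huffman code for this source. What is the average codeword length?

2.58 bits/symbol

Repeatedly combine the two least-probable nodes; the expected code length is the sum of the merged weights.
merge 1/20 + 1/20 → 1/10
merge 3/50 + 1/10 → 4/25
merge 4/25 + 4/25 → 8/25
merge 21/100 + 23/100 → 11/25
merge 6/25 + 8/25 → 14/25
merge 11/25 + 14/25 → 1
L = 1/10 + 4/25 + 8/25 + 11/25 + 14/25 + 1 = 129/50 = 2.58 bits/symbol.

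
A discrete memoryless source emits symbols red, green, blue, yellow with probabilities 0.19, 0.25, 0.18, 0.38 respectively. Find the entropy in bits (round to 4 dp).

1.9310 bits

H = −Σ pᵢ log₂ pᵢ.
−0.19·log₂(0.19) = 0.4552
−0.25·log₂(0.25) = 0.5000
−0.18·log₂(0.18) = 0.4453
−0.38·log₂(0.38) = 0.5305
Sum ≈ 1.9310 → 1.9310 bits.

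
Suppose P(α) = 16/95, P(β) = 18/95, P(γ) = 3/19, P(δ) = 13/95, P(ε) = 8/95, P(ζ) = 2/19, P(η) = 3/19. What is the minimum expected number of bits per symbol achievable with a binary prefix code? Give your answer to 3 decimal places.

Repeatedly combine the two least-probable nodes; the expected code length is the sum of the merged weights.
merge 8/95 + 2/19 → 18/95
merge 13/95 + 3/19 → 28/95
merge 3/19 + 16/95 → 31/95
merge 18/95 + 18/95 → 36/95
merge 28/95 + 31/95 → 59/95
merge 36/95 + 59/95 → 1
L = 18/95 + 28/95 + 31/95 + 36/95 + 59/95 + 1 = 267/95 ≈ 2.811 bits/symbol.

2.811 bits/symbol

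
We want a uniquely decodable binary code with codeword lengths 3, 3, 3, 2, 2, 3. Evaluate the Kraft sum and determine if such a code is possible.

With common denominator 2^3 = 8: Σ 2^(−ℓᵢ) = 1/8 + 1/8 + 1/8 + 2/8 + 2/8 + 1/8 = 8/8 = 1.
Kraft's inequality requires Σ ≤ 1; here Σ = 1 ≤ 1, so such a prefix code exists.

1; yes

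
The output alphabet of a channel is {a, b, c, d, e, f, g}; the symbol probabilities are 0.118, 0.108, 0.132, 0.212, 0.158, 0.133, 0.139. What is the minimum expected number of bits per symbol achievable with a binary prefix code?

Repeatedly combine the two least-probable nodes; the expected code length is the sum of the merged weights.
merge 27/250 + 59/500 → 113/500
merge 33/250 + 133/1000 → 53/200
merge 139/1000 + 79/500 → 297/1000
merge 53/250 + 113/500 → 219/500
merge 53/200 + 297/1000 → 281/500
merge 219/500 + 281/500 → 1
L = 113/500 + 53/200 + 297/1000 + 219/500 + 281/500 + 1 = 697/250 = 2.788 bits/symbol.

2.788 bits/symbol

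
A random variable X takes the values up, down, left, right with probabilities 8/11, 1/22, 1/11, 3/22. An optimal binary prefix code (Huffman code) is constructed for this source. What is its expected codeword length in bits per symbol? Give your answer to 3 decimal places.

Repeatedly combine the two least-probable nodes; the expected code length is the sum of the merged weights.
merge 1/22 + 1/11 → 3/22
merge 3/22 + 3/22 → 3/11
merge 3/11 + 8/11 → 1
L = 3/22 + 3/11 + 1 = 31/22 ≈ 1.409 bits/symbol.

1.409 bits/symbol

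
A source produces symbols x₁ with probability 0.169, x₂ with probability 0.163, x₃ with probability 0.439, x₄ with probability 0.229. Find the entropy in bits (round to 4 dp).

1.8684 bits

H = −Σ pᵢ log₂ pᵢ.
−0.169·log₂(0.169) = 0.4335
−0.163·log₂(0.163) = 0.4266
−0.439·log₂(0.439) = 0.5214
−0.229·log₂(0.229) = 0.4870
Sum ≈ 1.8684 → 1.8684 bits.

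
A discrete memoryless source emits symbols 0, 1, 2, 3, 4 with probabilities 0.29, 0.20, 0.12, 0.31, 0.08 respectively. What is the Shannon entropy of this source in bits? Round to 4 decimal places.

H = −Σ pᵢ log₂ pᵢ.
−0.29·log₂(0.29) = 0.5179
−0.20·log₂(0.20) = 0.4644
−0.12·log₂(0.12) = 0.3671
−0.31·log₂(0.31) = 0.5238
−0.08·log₂(0.08) = 0.2915
Sum ≈ 2.1647 → 2.1647 bits.

2.1647 bits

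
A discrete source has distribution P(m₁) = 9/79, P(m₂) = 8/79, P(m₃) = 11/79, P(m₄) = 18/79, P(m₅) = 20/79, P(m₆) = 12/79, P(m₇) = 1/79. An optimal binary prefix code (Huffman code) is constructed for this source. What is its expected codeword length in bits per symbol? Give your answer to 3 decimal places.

2.633 bits/symbol

Repeatedly combine the two least-probable nodes; the expected code length is the sum of the merged weights.
merge 1/79 + 8/79 → 9/79
merge 9/79 + 9/79 → 18/79
merge 11/79 + 12/79 → 23/79
merge 18/79 + 18/79 → 36/79
merge 20/79 + 23/79 → 43/79
merge 36/79 + 43/79 → 1
L = 9/79 + 18/79 + 23/79 + 36/79 + 43/79 + 1 = 208/79 ≈ 2.633 bits/symbol.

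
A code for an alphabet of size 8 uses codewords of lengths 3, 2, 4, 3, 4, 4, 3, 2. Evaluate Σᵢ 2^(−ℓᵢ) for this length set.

With common denominator 2^4 = 16: Σ 2^(−ℓᵢ) = 2/16 + 4/16 + 1/16 + 2/16 + 1/16 + 1/16 + 2/16 + 4/16 = 17/16 = 1.0625.

1.0625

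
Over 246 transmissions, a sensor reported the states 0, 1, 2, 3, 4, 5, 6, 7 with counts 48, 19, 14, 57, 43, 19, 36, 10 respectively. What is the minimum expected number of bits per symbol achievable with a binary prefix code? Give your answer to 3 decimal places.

Probabilities are the counts divided by 246.
Repeatedly combine the two least-probable nodes; the expected code length is the sum of the merged weights.
merge 5/123 + 7/123 → 4/41
merge 19/246 + 19/246 → 19/123
merge 4/41 + 6/41 → 10/41
merge 19/123 + 43/246 → 27/82
merge 8/41 + 19/82 → 35/82
merge 10/41 + 27/82 → 47/82
merge 35/82 + 47/82 → 1
L = 4/41 + 19/123 + 10/41 + 27/82 + 35/82 + 47/82 + 1 = 695/246 ≈ 2.825 bits/symbol.

2.825 bits/symbol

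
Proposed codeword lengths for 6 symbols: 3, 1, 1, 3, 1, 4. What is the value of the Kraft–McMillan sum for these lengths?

With common denominator 2^4 = 16: Σ 2^(−ℓᵢ) = 2/16 + 8/16 + 8/16 + 2/16 + 8/16 + 1/16 = 29/16 = 1.8125.

1.8125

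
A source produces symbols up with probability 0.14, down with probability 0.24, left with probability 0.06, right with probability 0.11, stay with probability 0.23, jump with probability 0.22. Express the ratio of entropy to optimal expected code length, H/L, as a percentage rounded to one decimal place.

98.9%

Entropy H = −Σ p log₂ p ≈ 2.4533 bits.
Huffman merges: 3/50+11/100→17/100; 7/50+17/100→31/100; 11/50+23/100→9/20; 6/25+31/100→11/20; 9/20+11/20→1. L = 62/25 ≈ 2.4800.
Efficiency = H/L = 2.4533/2.4800 = 98.9%.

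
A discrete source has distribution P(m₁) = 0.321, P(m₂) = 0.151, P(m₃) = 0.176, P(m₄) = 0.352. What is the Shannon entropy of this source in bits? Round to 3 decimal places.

1.909 bits

H = −Σ pᵢ log₂ pᵢ.
−0.321·log₂(0.321) = 0.5262
−0.151·log₂(0.151) = 0.4118
−0.176·log₂(0.176) = 0.4411
−0.352·log₂(0.352) = 0.5302
Sum ≈ 1.9094 → 1.909 bits.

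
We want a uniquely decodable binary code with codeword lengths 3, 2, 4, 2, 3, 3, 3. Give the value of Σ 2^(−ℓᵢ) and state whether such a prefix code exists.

1.0625; no

With common denominator 2^4 = 16: Σ 2^(−ℓᵢ) = 2/16 + 4/16 + 1/16 + 4/16 + 2/16 + 2/16 + 2/16 = 17/16 = 1.0625.
Kraft's inequality requires Σ ≤ 1; here Σ = 1.0625 > 1, so no such prefix code exists.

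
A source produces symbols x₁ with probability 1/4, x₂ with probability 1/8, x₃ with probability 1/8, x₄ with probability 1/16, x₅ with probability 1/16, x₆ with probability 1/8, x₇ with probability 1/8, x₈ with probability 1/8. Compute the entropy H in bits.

2.875 bits

Each probability is a power of 1/2, so log₂(1/p) is an integer.
H = Σ p·log₂(1/p) = 1/4·2 + 1/8·3 + 1/8·3 + 1/16·4 + 1/16·4 + 1/8·3 + 1/8·3 + 1/8·3 = 2.875 bits.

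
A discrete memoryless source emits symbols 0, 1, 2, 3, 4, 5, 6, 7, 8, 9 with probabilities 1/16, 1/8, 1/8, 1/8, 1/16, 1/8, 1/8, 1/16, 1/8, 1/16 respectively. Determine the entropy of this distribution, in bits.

Each probability is a power of 1/2, so log₂(1/p) is an integer.
H = Σ p·log₂(1/p) = 1/16·4 + 1/8·3 + 1/8·3 + 1/8·3 + 1/16·4 + 1/8·3 + 1/8·3 + 1/16·4 + 1/8·3 + 1/16·4 = 3.25 bits.

3.25 bits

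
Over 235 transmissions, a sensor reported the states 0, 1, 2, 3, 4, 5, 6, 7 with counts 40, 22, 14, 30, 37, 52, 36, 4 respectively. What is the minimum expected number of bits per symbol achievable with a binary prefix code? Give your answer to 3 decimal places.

Probabilities are the counts divided by 235.
Repeatedly combine the two least-probable nodes; the expected code length is the sum of the merged weights.
merge 4/235 + 14/235 → 18/235
merge 18/235 + 22/235 → 8/47
merge 6/47 + 36/235 → 66/235
merge 37/235 + 8/47 → 77/235
merge 8/47 + 52/235 → 92/235
merge 66/235 + 77/235 → 143/235
merge 92/235 + 143/235 → 1
L = 18/235 + 8/47 + 66/235 + 77/235 + 92/235 + 143/235 + 1 = 671/235 ≈ 2.855 bits/symbol.

2.855 bits/symbol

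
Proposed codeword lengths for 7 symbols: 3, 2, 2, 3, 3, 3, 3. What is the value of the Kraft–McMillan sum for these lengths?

With common denominator 2^3 = 8: Σ 2^(−ℓᵢ) = 1/8 + 2/8 + 2/8 + 1/8 + 1/8 + 1/8 + 1/8 = 9/8 = 1.125.

1.125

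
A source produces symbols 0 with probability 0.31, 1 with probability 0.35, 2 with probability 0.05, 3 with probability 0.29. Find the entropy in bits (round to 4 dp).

1.7879 bits

H = −Σ pᵢ log₂ pᵢ.
−0.31·log₂(0.31) = 0.5238
−0.35·log₂(0.35) = 0.5301
−0.05·log₂(0.05) = 0.2161
−0.29·log₂(0.29) = 0.5179
Sum ≈ 1.7879 → 1.7879 bits.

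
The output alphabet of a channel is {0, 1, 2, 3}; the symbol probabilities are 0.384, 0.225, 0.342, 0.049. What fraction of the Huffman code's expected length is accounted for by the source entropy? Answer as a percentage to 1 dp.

Entropy H = −Σ p log₂ p ≈ 1.7570 bits.
Huffman merges: 49/1000+9/40→137/500; 137/500+171/500→77/125; 48/125+77/125→1. L = 189/100 ≈ 1.8900.
Efficiency = H/L = 1.7570/1.8900 = 93.0%.

93.0%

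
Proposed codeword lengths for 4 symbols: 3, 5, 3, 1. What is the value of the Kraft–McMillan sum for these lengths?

With common denominator 2^5 = 32: Σ 2^(−ℓᵢ) = 4/32 + 1/32 + 4/32 + 16/32 = 25/32 = 0.78125.

0.78125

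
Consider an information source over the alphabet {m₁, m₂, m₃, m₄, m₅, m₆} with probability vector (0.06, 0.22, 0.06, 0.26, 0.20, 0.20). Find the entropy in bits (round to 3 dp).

2.402 bits

H = −Σ pᵢ log₂ pᵢ.
−0.06·log₂(0.06) = 0.2435
−0.22·log₂(0.22) = 0.4806
−0.06·log₂(0.06) = 0.2435
−0.26·log₂(0.26) = 0.5053
−0.20·log₂(0.20) = 0.4644
−0.20·log₂(0.20) = 0.4644
Sum ≈ 2.4017 → 2.402 bits.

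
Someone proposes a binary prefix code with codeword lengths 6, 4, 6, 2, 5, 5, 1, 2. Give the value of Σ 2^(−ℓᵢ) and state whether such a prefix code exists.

With common denominator 2^6 = 64: Σ 2^(−ℓᵢ) = 1/64 + 4/64 + 1/64 + 16/64 + 2/64 + 2/64 + 32/64 + 16/64 = 74/64 = 1.15625.
Kraft's inequality requires Σ ≤ 1; here Σ = 1.15625 > 1, so no such prefix code exists.

1.15625; no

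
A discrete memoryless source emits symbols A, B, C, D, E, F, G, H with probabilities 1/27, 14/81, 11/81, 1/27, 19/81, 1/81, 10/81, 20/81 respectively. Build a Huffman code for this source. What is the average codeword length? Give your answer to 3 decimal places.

2.654 bits/symbol

Repeatedly combine the two least-probable nodes; the expected code length is the sum of the merged weights.
merge 1/81 + 1/27 → 4/81
merge 1/27 + 4/81 → 7/81
merge 7/81 + 10/81 → 17/81
merge 11/81 + 14/81 → 25/81
merge 17/81 + 19/81 → 4/9
merge 20/81 + 25/81 → 5/9
merge 4/9 + 5/9 → 1
L = 4/81 + 7/81 + 17/81 + 25/81 + 4/9 + 5/9 + 1 = 215/81 ≈ 2.654 bits/symbol.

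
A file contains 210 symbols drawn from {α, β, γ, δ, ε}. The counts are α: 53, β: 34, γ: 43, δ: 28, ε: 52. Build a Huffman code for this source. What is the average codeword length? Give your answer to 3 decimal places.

Probabilities are the counts divided by 210.
Repeatedly combine the two least-probable nodes; the expected code length is the sum of the merged weights.
merge 2/15 + 17/105 → 31/105
merge 43/210 + 26/105 → 19/42
merge 53/210 + 31/105 → 23/42
merge 19/42 + 23/42 → 1
L = 31/105 + 19/42 + 23/42 + 1 = 241/105 ≈ 2.295 bits/symbol.

2.295 bits/symbol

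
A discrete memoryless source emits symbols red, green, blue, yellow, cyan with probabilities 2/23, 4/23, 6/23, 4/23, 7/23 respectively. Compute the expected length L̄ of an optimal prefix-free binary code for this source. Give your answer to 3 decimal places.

2.261 bits/symbol

Repeatedly combine the two least-probable nodes; the expected code length is the sum of the merged weights.
merge 2/23 + 4/23 → 6/23
merge 4/23 + 6/23 → 10/23
merge 6/23 + 7/23 → 13/23
merge 10/23 + 13/23 → 1
L = 6/23 + 10/23 + 13/23 + 1 = 52/23 ≈ 2.261 bits/symbol.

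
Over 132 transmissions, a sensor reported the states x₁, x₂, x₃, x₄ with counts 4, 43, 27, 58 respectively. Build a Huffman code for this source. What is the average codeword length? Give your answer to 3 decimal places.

Probabilities are the counts divided by 132.
Repeatedly combine the two least-probable nodes; the expected code length is the sum of the merged weights.
merge 1/33 + 9/44 → 31/132
merge 31/132 + 43/132 → 37/66
merge 29/66 + 37/66 → 1
L = 31/132 + 37/66 + 1 = 79/44 ≈ 1.795 bits/symbol.

1.795 bits/symbol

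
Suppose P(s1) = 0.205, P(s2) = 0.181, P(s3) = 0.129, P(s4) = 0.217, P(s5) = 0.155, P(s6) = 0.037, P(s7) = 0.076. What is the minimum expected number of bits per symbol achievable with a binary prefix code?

2.691 bits/symbol

Repeatedly combine the two least-probable nodes; the expected code length is the sum of the merged weights.
merge 37/1000 + 19/250 → 113/1000
merge 113/1000 + 129/1000 → 121/500
merge 31/200 + 181/1000 → 42/125
merge 41/200 + 217/1000 → 211/500
merge 121/500 + 42/125 → 289/500
merge 211/500 + 289/500 → 1
L = 113/1000 + 121/500 + 42/125 + 211/500 + 289/500 + 1 = 2691/1000 = 2.691 bits/symbol.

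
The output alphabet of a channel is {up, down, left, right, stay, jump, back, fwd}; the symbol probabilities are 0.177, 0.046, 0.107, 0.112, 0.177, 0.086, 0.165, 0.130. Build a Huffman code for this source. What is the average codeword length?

2.955 bits/symbol

Repeatedly combine the two least-probable nodes; the expected code length is the sum of the merged weights.
merge 23/500 + 43/500 → 33/250
merge 107/1000 + 14/125 → 219/1000
merge 13/100 + 33/250 → 131/500
merge 33/200 + 177/1000 → 171/500
merge 177/1000 + 219/1000 → 99/250
merge 131/500 + 171/500 → 151/250
merge 99/250 + 151/250 → 1
L = 33/250 + 219/1000 + 131/500 + 171/500 + 99/250 + 151/250 + 1 = 591/200 = 2.955 bits/symbol.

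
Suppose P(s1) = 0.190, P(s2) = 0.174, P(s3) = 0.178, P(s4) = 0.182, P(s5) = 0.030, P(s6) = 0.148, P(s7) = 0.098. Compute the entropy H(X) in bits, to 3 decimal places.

H = −Σ pᵢ log₂ pᵢ.
−0.190·log₂(0.190) = 0.4552
−0.174·log₂(0.174) = 0.4390
−0.178·log₂(0.178) = 0.4432
−0.182·log₂(0.182) = 0.4474
−0.030·log₂(0.030) = 0.1518
−0.148·log₂(0.148) = 0.4079
−0.098·log₂(0.098) = 0.3284
Sum ≈ 2.6729 → 2.673 bits.

2.673 bits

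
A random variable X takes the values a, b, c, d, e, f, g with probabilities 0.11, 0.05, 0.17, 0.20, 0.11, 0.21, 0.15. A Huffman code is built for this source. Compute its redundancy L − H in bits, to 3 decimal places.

Entropy H = −Σ p log₂ p ≈ 2.6990 bits.
Huffman merges: 1/20+11/100→4/25; 11/100+3/20→13/50; 4/25+17/100→33/100; 1/5+21/100→41/100; 13/50+33/100→59/100; 41/100+59/100→1. L = 11/4 ≈ 2.7500.
L − H = 2.7500 − 2.6990 = 0.051 bits.

0.051 bits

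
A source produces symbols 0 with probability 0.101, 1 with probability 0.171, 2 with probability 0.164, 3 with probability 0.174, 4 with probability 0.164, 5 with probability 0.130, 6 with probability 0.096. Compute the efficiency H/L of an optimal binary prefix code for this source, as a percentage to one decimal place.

Entropy H = −Σ p log₂ p ≈ 2.7714 bits.
Huffman merges: 12/125+101/1000→197/1000; 13/100+41/250→147/500; 41/250+171/1000→67/200; 87/500+197/1000→371/1000; 147/500+67/200→629/1000; 371/1000+629/1000→1. L = 1413/500 ≈ 2.8260.
Efficiency = H/L = 2.7714/2.8260 = 98.1%.

98.1%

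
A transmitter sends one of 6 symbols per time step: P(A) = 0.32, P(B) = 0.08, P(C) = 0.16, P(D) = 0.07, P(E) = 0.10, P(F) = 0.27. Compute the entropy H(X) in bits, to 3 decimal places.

H = −Σ pᵢ log₂ pᵢ.
−0.32·log₂(0.32) = 0.5260
−0.08·log₂(0.08) = 0.2915
−0.16·log₂(0.16) = 0.4230
−0.07·log₂(0.07) = 0.2686
−0.10·log₂(0.10) = 0.3322
−0.27·log₂(0.27) = 0.5100
Sum ≈ 2.3513 → 2.351 bits.

2.351 bits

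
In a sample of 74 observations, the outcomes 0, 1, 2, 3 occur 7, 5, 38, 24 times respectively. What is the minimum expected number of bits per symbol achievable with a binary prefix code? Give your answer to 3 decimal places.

Probabilities are the counts divided by 74.
Repeatedly combine the two least-probable nodes; the expected code length is the sum of the merged weights.
merge 5/74 + 7/74 → 6/37
merge 6/37 + 12/37 → 18/37
merge 18/37 + 19/37 → 1
L = 6/37 + 18/37 + 1 = 61/37 ≈ 1.649 bits/symbol.

1.649 bits/symbol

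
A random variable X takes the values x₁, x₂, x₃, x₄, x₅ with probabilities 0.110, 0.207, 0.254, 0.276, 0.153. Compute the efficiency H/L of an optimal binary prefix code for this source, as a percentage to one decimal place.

99.4%

Entropy H = −Σ p log₂ p ≈ 2.2498 bits.
Huffman merges: 11/100+153/1000→263/1000; 207/1000+127/500→461/1000; 263/1000+69/250→539/1000; 461/1000+539/1000→1. L = 2263/1000 ≈ 2.2630.
Efficiency = H/L = 2.2498/2.2630 = 99.4%.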